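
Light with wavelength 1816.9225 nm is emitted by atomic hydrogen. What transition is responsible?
n = 9 → n = 4

First, find the photon energy from the wavelength (hc = 1239.84 eV·nm):
E = hc/λ = 1239.84 eV·nm / 1816.9225 nm = 0.68238464 eV

The energy levels of hydrogen satisfy E_n = -13.6057 / n² eV, so an emission n_i → n_f releases
ΔE = 13.6057 × (1/n_f² − 1/n_i²) eV.

Setting ΔE equal to the photon energy:
1/n_f² − 1/n_i² = 0.68238464 / 13.6057 = 0.050154321

Since 1/n_i² must be positive, we need 1/n_f² > 0.050154321, i.e. n_f ≤ 4. For each allowed n_f, solve n_i = (1/n_f² − 0.050154321)^(−1/2) and check whether it is a whole number:
  n_f = 1: 1/n_i² = 1.000000000 − 0.050154321 = 0.949845679 → n_i = 1.026  (not an integer) ✗
  n_f = 2: 1/n_i² = 0.250000000 − 0.050154321 = 0.199845679 → n_i = 2.237  (not an integer) ✗
  n_f = 3: 1/n_i² = 0.111111111 − 0.050154321 = 0.060956790 → n_i = 4.050  (not an integer) ✗
  n_f = 4: 1/n_i² = 0.062500000 − 0.050154321 = 0.012345679 → n_i = 9.000  → integer, n_i = 9 ✓

Only n_f = 4 gives an integer upper level, n_i = 9.

The transition is from n = 9 to n = 4 (emission).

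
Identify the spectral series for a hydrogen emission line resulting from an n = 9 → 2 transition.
Balmer series

The spectral series in hydrogen are named based on the final (lower) energy level:
- Lyman series: n_final = 1 (ultraviolet)
- Balmer series: n_final = 2 (visible/near-UV)
- Paschen series: n_final = 3 (infrared)
- Brackett series: n_final = 4 (infrared)
- Pfund series: n_final = 5 (far infrared)

Since this transition ends at n = 2, it belongs to the Balmer series.

For reference, this 9 → 2 line has photon energy
ΔE = 13.6057 eV × (1/2² - 1/9²) = 3.2334533951 eV,
corresponding to wavelength λ = hc/ΔE = 1239.84 eV·nm / 3.2334533951 eV = 383.441432 nm in the visible/near-UV region.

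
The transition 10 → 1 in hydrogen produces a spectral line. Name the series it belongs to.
Lyman series

The spectral series in hydrogen are named based on the final (lower) energy level:
- Lyman series: n_final = 1 (ultraviolet)
- Balmer series: n_final = 2 (visible/near-UV)
- Paschen series: n_final = 3 (infrared)
- Brackett series: n_final = 4 (infrared)
- Pfund series: n_final = 5 (far infrared)

Since this transition ends at n = 1, it belongs to the Lyman series.

For reference, this 10 → 1 line has photon energy
ΔE = 13.6057 eV × (1/1² - 1/10²) = 13.46964300 eV,
corresponding to wavelength λ = hc/ΔE = 1239.84 eV·nm / 13.46964300 eV = 92.046983 nm in the ultraviolet region.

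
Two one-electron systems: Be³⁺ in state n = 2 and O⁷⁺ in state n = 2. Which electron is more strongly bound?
O⁷⁺ at n = 2 (E = -217.691200 eV)

Using E_n = -13.6057 Z² / n² eV:

Be³⁺ (Z = 4) at n = 2:
E = -13.6057 × 4² / 2² = -13.6057 × 16 / 4 = -54.422800000 eV

O⁷⁺ (Z = 8) at n = 2:
E = -13.6057 × 8² / 2² = -13.6057 × 64 / 4 = -217.691200000 eV

Since -217.691200000 eV < -54.422800000 eV,
O⁷⁺ at n = 2 is more tightly bound (requires more energy to ionize).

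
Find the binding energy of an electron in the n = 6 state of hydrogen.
0.378 eV

The ionization energy is the energy needed to remove the electron completely (n → ∞).

For hydrogen, E_n = -13.6057 eV / n².

At n = 6: E_6 = -13.6057 / 6² = -0.377936 eV
At n = ∞: E_∞ = 0 eV

Ionization energy = E_∞ - E_6 = 0 - (-0.377936) = 0.377936 eV
Ionization energy ≈ 0.378 eV

This is also called the binding energy of the electron in state n = 6.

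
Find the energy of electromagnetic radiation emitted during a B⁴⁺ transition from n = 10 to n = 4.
17.857481 eV

The energy levels are E_n = -13.6057 Z² eV / n².

Energy at n = 10: E_10 = -13.6057 × 5² / 10² = -3.401425000 eV
Energy at n = 4: E_4 = -13.6057 × 5² / 4² = -21.258906250 eV

For emission (electron falling to lower state), the photon energy is:
E_photon = E_10 - E_4 = |-3.401425000 - (-21.258906250)|
E_photon = 17.857481 eV

This energy is carried away by the emitted photon.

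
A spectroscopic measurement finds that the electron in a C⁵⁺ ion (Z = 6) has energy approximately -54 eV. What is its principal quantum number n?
n = 3

The exact energy levels follow E_n = -13.6057 Z² / n² eV with Z = 6.

The measured value (-54 eV) is reported to only 2 significant figures, so we must test candidate n values and see which one matches to that precision.

Candidate energies:
  n = 1:  E = -13.6057 × 6² / 1² = -489.80520 eV
  n = 2:  E = -13.6057 × 6² / 2² = -122.45130 eV
  n = 3:  E = -13.6057 × 6² / 3² = -54.42280 eV  ← matches
  n = 4:  E = -13.6057 × 6² / 4² = -30.61283 eV
  n = 5:  E = -13.6057 × 6² / 5² = -19.59221 eV

Checking against the measurement of -54 eV (2 sig figs), only n = 3 agrees:
E_3 = -54.42280 eV, which rounds to -54 eV ✓

Therefore n = 3.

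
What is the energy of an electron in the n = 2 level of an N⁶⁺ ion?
-166.66983 eV

For hydrogen-like ions, the energy levels scale with Z²:
E_n = -13.6057 Z² / n² eV

For N⁶⁺ (Z = 7) at n = 2:
E_2 = -13.6057 × 7² / 2²
E_2 = -13.6057 × 49 / 4
E_2 = -666.6793 / 4
E_2 = -166.66983 eV

The energy is 49 times more negative than hydrogen at the same n due to the stronger nuclear charge.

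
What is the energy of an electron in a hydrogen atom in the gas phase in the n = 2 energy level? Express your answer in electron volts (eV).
-3.401 eV

The energy levels of a hydrogen-like atom are given by:
E_n = -13.6057 eV / n²

For n = 2:
E_2 = -13.6057 eV / 2²
E_2 = -13.6057 eV / 4
E_2 = -3.401 eV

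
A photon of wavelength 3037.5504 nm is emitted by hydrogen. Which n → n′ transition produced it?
n = 10 → n = 5

First, find the photon energy from the wavelength (hc = 1239.84 eV·nm):
E = hc/λ = 1239.84 eV·nm / 3037.5504 nm = 0.40817101 eV

The energy levels of hydrogen satisfy E_n = -13.6057 / n² eV, so an emission n_i → n_f releases
ΔE = 13.6057 × (1/n_f² − 1/n_i²) eV.

Setting ΔE equal to the photon energy:
1/n_f² − 1/n_i² = 0.40817101 / 13.6057 = 0.030000001

Since 1/n_i² must be positive, we need 1/n_f² > 0.030000001, i.e. n_f ≤ 5. For each allowed n_f, solve n_i = (1/n_f² − 0.030000001)^(−1/2) and check whether it is a whole number:
  n_f = 1: 1/n_i² = 1.000000000 − 0.030000001 = 0.969999999 → n_i = 1.015  (not an integer) ✗
  n_f = 2: 1/n_i² = 0.250000000 − 0.030000001 = 0.219999999 → n_i = 2.132  (not an integer) ✗
  n_f = 3: 1/n_i² = 0.111111111 − 0.030000001 = 0.081111110 → n_i = 3.511  (not an integer) ✗
  n_f = 4: 1/n_i² = 0.062500000 − 0.030000001 = 0.032499999 → n_i = 5.547  (not an integer) ✗
  n_f = 5: 1/n_i² = 0.040000000 − 0.030000001 = 0.009999999 → n_i = 10.000  → integer, n_i = 10 ✓

Only n_f = 5 gives an integer upper level, n_i = 10.

The transition is from n = 10 to n = 5 (emission).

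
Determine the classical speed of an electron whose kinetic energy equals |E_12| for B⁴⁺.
9.115e+05 m/s (or 0.304% of c)

The binding energy at n = 12 for B⁴⁺ is:
E_12 = -13.6057 × 5²/12² = -2.362101 eV
|E_12| = 2.362101 eV

Convert to Joules:
KE = 2.362101 eV × (1.602177 × 10⁻¹⁹ J/eV) = 3.78450e-19 J

Using KE = ½mv²:
v = √(2·KE/m_e)
v = √(2 × 3.78450e-19 J / 9.10938 × 10⁻³¹ kg)
v = 9.115e+05 m/s

This is approximately 0.304% the speed of light.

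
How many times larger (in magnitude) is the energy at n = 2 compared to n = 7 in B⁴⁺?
12.25000

Using E_n = -13.6057 Z² / n² eV with Z = 5:

E_2 = -13.6057 × 5² / 2² = -340.1425 / 4 = -85.03562500000 eV
E_7 = -13.6057 × 5² / 7² = -340.1425 / 49 = -6.94168367347 eV

The ratio is:
E_2/E_7 = (-85.03562500000) / (-6.94168367347)
E_2/E_7 = (-340.1425/4) / (-340.1425/49)
E_2/E_7 = 49/4
E_2/E_7 = 12.25000
(Note: the Z² factors cancel in the ratio.)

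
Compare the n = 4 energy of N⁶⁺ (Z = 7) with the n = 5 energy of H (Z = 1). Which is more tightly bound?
N⁶⁺ at n = 4 (E = -41.667 eV)

Using E_n = -13.6057 Z² / n² eV:

N⁶⁺ (Z = 7) at n = 4:
E = -13.6057 × 7² / 4² = -13.6057 × 49 / 16 = -41.667456 eV

H (Z = 1) at n = 5:
E = -13.6057 × 1² / 5² = -13.6057 × 1 / 25 = -0.544228 eV

Since -41.667456 eV < -0.544228 eV,
N⁶⁺ at n = 4 is more tightly bound (requires more energy to ionize).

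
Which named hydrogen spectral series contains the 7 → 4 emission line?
Brackett series

The spectral series in hydrogen are named based on the final (lower) energy level:
- Lyman series: n_final = 1 (ultraviolet)
- Balmer series: n_final = 2 (visible/near-UV)
- Paschen series: n_final = 3 (infrared)
- Brackett series: n_final = 4 (infrared)
- Pfund series: n_final = 5 (far infrared)

Since this transition ends at n = 4, it belongs to the Brackett series.

For reference, this 7 → 4 line has photon energy
ΔE = 13.6057 eV × (1/4² - 1/7²) = 0.57268890 eV,
corresponding to wavelength λ = hc/ΔE = 1239.84 eV·nm / 0.57268890 eV = 2164.95 nm in the infrared region.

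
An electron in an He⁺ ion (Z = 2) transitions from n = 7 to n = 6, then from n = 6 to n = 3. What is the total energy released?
4.93631 eV

The energy levels of He⁺ are E_n = -13.6057 × 2² / n² eV.

First transition (7 → 6):
ΔE₁ = |E_6 - E_7|
ΔE₁ = |-1.51174444444 - (-1.11066938776)| = 0.40107506 eV

Second transition (6 → 3):
ΔE₂ = |E_3 - E_6|
ΔE₂ = |-6.04697777778 - (-1.51174444444)| = 4.53523333 eV

Total energy released:
E_total = ΔE₁ + ΔE₂ = 0.40107506 + 4.53523333 = 4.93631 eV

Note: This equals the direct transition 7 → 3: 4.93631 eV ✓
Energy is conserved regardless of the path taken.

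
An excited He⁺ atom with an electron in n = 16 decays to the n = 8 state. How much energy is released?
0.6378 eV

The energy levels are E_n = -13.6057 Z² eV / n².

Energy at n = 16: E_16 = -13.6057 × 2² / 16² = -0.2125891 eV
Energy at n = 8: E_8 = -13.6057 × 2² / 8² = -0.8503563 eV

For emission (electron falling to lower state), the photon energy is:
E_photon = E_16 - E_8 = |-0.2125891 - (-0.8503563)|
E_photon = 0.6378 eV

This energy is carried away by the emitted photon.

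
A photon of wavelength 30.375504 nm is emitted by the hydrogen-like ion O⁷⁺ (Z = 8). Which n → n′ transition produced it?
n = 8 → n = 4

First, find the photon energy from the wavelength (hc = 1239.84 eV·nm):
E = hc/λ = 1239.84 eV·nm / 30.375504 nm = 40.817101 eV

The energy levels of O⁷⁺ satisfy E_n = -13.6057 × 8² / n² eV, so an emission n_i → n_f releases
ΔE = 13.6057 × 8² × (1/n_f² − 1/n_i²) eV.

Setting ΔE equal to the photon energy:
1/n_f² − 1/n_i² = 40.817101 / (13.6057 × 8²) = 0.046875001

Since 1/n_i² must be positive, we need 1/n_f² > 0.046875001, i.e. n_f ≤ 4. For each allowed n_f, solve n_i = (1/n_f² − 0.046875001)^(−1/2) and check whether it is a whole number:
  n_f = 1: 1/n_i² = 1.000000000 − 0.046875001 = 0.953124999 → n_i = 1.024  (not an integer) ✗
  n_f = 2: 1/n_i² = 0.250000000 − 0.046875001 = 0.203124999 → n_i = 2.219  (not an integer) ✗
  n_f = 3: 1/n_i² = 0.111111111 − 0.046875001 = 0.064236110 → n_i = 3.946  (not an integer) ✗
  n_f = 4: 1/n_i² = 0.062500000 − 0.046875001 = 0.015624999 → n_i = 8.000  → integer, n_i = 8 ✓

Only n_f = 4 gives an integer upper level, n_i = 8.

The transition is from n = 8 to n = 4 (emission).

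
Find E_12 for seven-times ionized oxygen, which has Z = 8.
-6.0470 eV

For hydrogen-like ions, the energy levels scale with Z²:
E_n = -13.6057 Z² / n² eV

For O⁷⁺ (Z = 8) at n = 12:
E_12 = -13.6057 × 8² / 12²
E_12 = -13.6057 × 64 / 144
E_12 = -870.7648 / 144
E_12 = -6.0470 eV

The energy is 64 times more negative than hydrogen at the same n due to the stronger nuclear charge.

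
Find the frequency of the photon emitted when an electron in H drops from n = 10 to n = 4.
1.7272e+14 Hz

First, find the transition energy:
E_10 = -13.6057 / 10² = -0.13605700 eV
E_4 = -13.6057 / 4² = -0.85035625 eV
|ΔE| = |E_4 - E_10| = 0.71429925 eV

Convert to Joules: E = 0.71429925 eV × (1.602177 × 10⁻¹⁹ J/eV) = 1.144434e-19 J

Using E = hf:
f = E/h = 1.144434e-19 J / (6.62607 × 10⁻³⁴ J·s)
f = 1.7272e+14 Hz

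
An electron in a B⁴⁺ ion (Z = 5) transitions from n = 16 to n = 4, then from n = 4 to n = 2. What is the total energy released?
83.70694 eV

The energy levels of B⁴⁺ are E_n = -13.6057 × 5² / n² eV.

First transition (16 → 4):
ΔE₁ = |E_4 - E_16|
ΔE₁ = |-21.25890625000 - (-1.32868164063)| = 19.93022461 eV

Second transition (4 → 2):
ΔE₂ = |E_2 - E_4|
ΔE₂ = |-85.03562500000 - (-21.25890625000)| = 63.77671875 eV

Total energy released:
E_total = ΔE₁ + ΔE₂ = 19.93022461 + 63.77671875 = 83.70694 eV

Note: This equals the direct transition 16 → 2: 83.70694 eV ✓
Energy is conserved regardless of the path taken.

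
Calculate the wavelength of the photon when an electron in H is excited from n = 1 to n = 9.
92.26559 nm

First, find the transition energy using E_n = -13.6057 / n² eV:
E_1 = -13.6057 / 1² = -13.6057000 eV
E_9 = -13.6057 / 9² = -0.1679716 eV

Photon energy: |ΔE| = |E_9 - E_1| = 13.4377284 eV

Convert to wavelength using E = hc/λ with hc = 1239.84 eV·nm:
λ = hc/E = 1239.84 eV·nm / 13.4377284 eV
λ = 92.26559 nm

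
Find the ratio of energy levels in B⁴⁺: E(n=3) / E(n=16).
28.444444

Using E_n = -13.6057 Z² / n² eV with Z = 5:

E_3 = -13.6057 × 5² / 3² = -340.1425 / 9 = -37.793611111111 eV
E_16 = -13.6057 × 5² / 16² = -340.1425 / 256 = -1.328681640625 eV

The ratio is:
E_3/E_16 = (-37.793611111111) / (-1.328681640625)
E_3/E_16 = (-340.1425/9) / (-340.1425/256)
E_3/E_16 = 256/9
E_3/E_16 = 28.444444
(Note: the Z² factors cancel in the ratio.)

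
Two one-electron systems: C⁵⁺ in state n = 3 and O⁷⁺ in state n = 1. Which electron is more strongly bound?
O⁷⁺ at n = 1 (E = -870.764800 eV)

Using E_n = -13.6057 Z² / n² eV:

C⁵⁺ (Z = 6) at n = 3:
E = -13.6057 × 6² / 3² = -13.6057 × 36 / 9 = -54.422800000 eV

O⁷⁺ (Z = 8) at n = 1:
E = -13.6057 × 8² / 1² = -13.6057 × 64 / 1 = -870.764800000 eV

Since -870.764800000 eV < -54.422800000 eV,
O⁷⁺ at n = 1 is more tightly bound (requires more energy to ionize).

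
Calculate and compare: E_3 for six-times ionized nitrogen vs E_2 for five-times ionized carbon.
C⁵⁺ at n = 2 (E = -122.45 eV)

Using E_n = -13.6057 Z² / n² eV:

N⁶⁺ (Z = 7) at n = 3:
E = -13.6057 × 7² / 3² = -13.6057 × 49 / 9 = -74.07548 eV

C⁵⁺ (Z = 6) at n = 2:
E = -13.6057 × 6² / 2² = -13.6057 × 36 / 4 = -122.45130 eV

Since -122.45130 eV < -74.07548 eV,
C⁵⁺ at n = 2 is more tightly bound (requires more energy to ionize).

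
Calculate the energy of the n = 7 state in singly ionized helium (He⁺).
-1.110669 eV

For hydrogen-like ions, the energy levels scale with Z²:
E_n = -13.6057 Z² / n² eV

For He⁺ (Z = 2) at n = 7:
E_7 = -13.6057 × 2² / 7²
E_7 = -13.6057 × 4 / 49
E_7 = -54.4228 / 49
E_7 = -1.110669 eV

The energy is 4 times more negative than hydrogen at the same n due to the stronger nuclear charge.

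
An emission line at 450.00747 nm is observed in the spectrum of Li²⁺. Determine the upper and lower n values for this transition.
n = 5 → n = 4

First, find the photon energy from the wavelength (hc = 1239.84 eV·nm):
E = hc/λ = 1239.84 eV·nm / 450.00747 nm = 2.7551543 eV

The energy levels of Li²⁺ satisfy E_n = -13.6057 × 3² / n² eV, so an emission n_i → n_f releases
ΔE = 13.6057 × 3² × (1/n_f² − 1/n_i²) eV.

Setting ΔE equal to the photon energy:
1/n_f² − 1/n_i² = 2.7551543 / (13.6057 × 3²) = 0.022500000

Since 1/n_i² must be positive, we need 1/n_f² > 0.022500000, i.e. n_f ≤ 6. For each allowed n_f, solve n_i = (1/n_f² − 0.022500000)^(−1/2) and check whether it is a whole number:
  n_f = 1: 1/n_i² = 1.000000000 − 0.022500000 = 0.977500000 → n_i = 1.011  (not an integer) ✗
  n_f = 2: 1/n_i² = 0.250000000 − 0.022500000 = 0.227500000 → n_i = 2.097  (not an integer) ✗
  n_f = 3: 1/n_i² = 0.111111111 − 0.022500000 = 0.088611111 → n_i = 3.359  (not an integer) ✗
  n_f = 4: 1/n_i² = 0.062500000 − 0.022500000 = 0.040000000 → n_i = 5.000  → integer, n_i = 5 ✓
  n_f = 5: 1/n_i² = 0.040000000 − 0.022500000 = 0.017500000 → n_i = 7.559  (not an integer) ✗
  n_f = 6: 1/n_i² = 0.027777778 − 0.022500000 = 0.005277778 → n_i = 13.765  (not an integer) ✗

Only n_f = 4 gives an integer upper level, n_i = 5.

The transition is from n = 5 to n = 4 (emission).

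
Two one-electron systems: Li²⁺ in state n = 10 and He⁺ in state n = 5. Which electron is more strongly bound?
He⁺ at n = 5 (E = -2.1769 eV)

Using E_n = -13.6057 Z² / n² eV:

Li²⁺ (Z = 3) at n = 10:
E = -13.6057 × 3² / 10² = -13.6057 × 9 / 100 = -1.2245130 eV

He⁺ (Z = 2) at n = 5:
E = -13.6057 × 2² / 5² = -13.6057 × 4 / 25 = -2.1769120 eV

Since -2.1769120 eV < -1.2245130 eV,
He⁺ at n = 5 is more tightly bound (requires more energy to ionize).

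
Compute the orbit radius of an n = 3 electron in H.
0.4763 nm (or 4.7626 Å)

The Bohr radius formula is:
r_n = n² a₀ / Z

where a₀ = 0.0529177 nm is the Bohr radius.

For H (Z = 1) at n = 3:
r_3 = 3² × 0.0529177 nm / 1
r_3 = 9 × 0.0529177 nm / 1
r_3 = 0.47626 nm / 1
r_3 = 0.4763 nm

The electron orbits at approximately 0.4763 nm from the nucleus.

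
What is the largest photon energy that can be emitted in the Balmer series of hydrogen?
3.40143 eV

The series limit corresponds to the transition from n = ∞ to n = 2.
This is the highest energy (shortest wavelength) transition in the Balmer series.

E_∞ = 0 eV
E_2 = -13.6057 / 2² = -3.40143 eV

Energy at series limit:
ΔE = E_∞ - E_2 = 0 - (-3.40143) = 3.40143 eV

This energy equals the ionization energy from the n = 2 state of hydrogen.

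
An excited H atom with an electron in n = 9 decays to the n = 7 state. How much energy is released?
0.1097 eV

The energy levels are E_n = -13.6057 eV / n².

Energy at n = 9: E_9 = -13.6057 / 9² = -0.1679716 eV
Energy at n = 7: E_7 = -13.6057 / 7² = -0.2776673 eV

For emission (electron falling to lower state), the photon energy is:
E_photon = E_9 - E_7 = |-0.1679716 - (-0.2776673)|
E_photon = 0.1097 eV

This energy is carried away by the emitted photon.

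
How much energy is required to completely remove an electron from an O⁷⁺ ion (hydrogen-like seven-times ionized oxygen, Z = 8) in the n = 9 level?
10.750 eV

The ionization energy is the energy needed to remove the electron completely (n → ∞).

For a hydrogen-like ion with Z = 8, E_n = -13.6057 Z² / n² eV.

At n = 9: E_9 = -13.6057 × 8² / 9² = -10.750183 eV
At n = ∞: E_∞ = 0 eV

Ionization energy = E_∞ - E_9 = 0 - (-10.750183) = 10.750183 eV
Ionization energy ≈ 10.750 eV

This is also called the binding energy of the electron in state n = 9.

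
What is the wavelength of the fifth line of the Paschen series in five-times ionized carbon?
26.51 nm

The lines of a series are numbered from the longest wavelength (smallest ΔE) outward; the fifth line is the transition from n = n_f + 5 to n_f.
The Paschen series has all transitions ending at n_f = 3.

For C⁵⁺ (Z = 6), the fifth line (ε-line) is the jump from n = 8 to n = 3:
E_8 = -13.6057 × 6² / 8² = -7.6532 eV
E_3 = -13.6057 × 6² / 3² = -54.4228 eV
ΔE = E_8 - E_3 = 46.7696 eV

λ = hc/E = 1239.84 eV·nm / 46.7696 eV
λ = 26.51 nm

This is the ε-line of the Paschen series in C⁵⁺.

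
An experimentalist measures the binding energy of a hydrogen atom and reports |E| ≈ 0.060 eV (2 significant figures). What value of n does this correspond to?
n = 15

The exact energy levels follow E_n = -13.6057 eV / n².

The measured value (-0.060 eV) is reported to only 2 significant figures, so we must test candidate n values and see which one matches to that precision.

Candidate energies:
  n = 13:  E = -13.6057/13² = -0.08051 eV
  n = 14:  E = -13.6057/14² = -0.06942 eV
  n = 15:  E = -13.6057/15² = -0.06047 eV  ← matches
  n = 16:  E = -13.6057/16² = -0.05315 eV
  n = 17:  E = -13.6057/17² = -0.04708 eV

Checking against the measurement of -0.060 eV (2 sig figs), only n = 15 agrees:
E_15 = -0.06047 eV, which rounds to -0.060 eV ✓

Therefore n = 15.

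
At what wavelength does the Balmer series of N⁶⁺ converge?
7.43890 nm

The series limit corresponds to the transition from n = ∞ to n = 2.
This is the highest energy (shortest wavelength) transition in the Balmer series.

E_∞ = 0 eV
E_2 = -13.6057 × 7² / 2² = -166.6698250 eV

Energy at series limit:
ΔE = E_∞ - E_2 = 0 - (-166.6698250) = 166.6698250 eV
λ = hc/E = 1239.84 eV·nm / 166.6698250 eV = 7.43890 nm

This energy equals the ionization energy from the n = 2 state of N⁶⁺.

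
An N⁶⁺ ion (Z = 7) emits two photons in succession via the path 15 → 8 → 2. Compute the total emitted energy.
163.707 eV

The energy levels of N⁶⁺ are E_n = -13.6057 × 7² / n² eV.

First transition (15 → 8):
ΔE₁ = |E_8 - E_15|
ΔE₁ = |-10.416864063 - (-2.963019111)| = 7.453845 eV

Second transition (8 → 2):
ΔE₂ = |E_2 - E_8|
ΔE₂ = |-166.669825000 - (-10.416864063)| = 156.252961 eV

Total energy released:
E_total = ΔE₁ + ΔE₂ = 7.453845 + 156.252961 = 163.707 eV

Note: This equals the direct transition 15 → 2: 163.707 eV ✓
Energy is conserved regardless of the path taken.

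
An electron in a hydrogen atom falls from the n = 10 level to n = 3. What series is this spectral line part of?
Paschen series

The spectral series in hydrogen are named based on the final (lower) energy level:
- Lyman series: n_final = 1 (ultraviolet)
- Balmer series: n_final = 2 (visible/near-UV)
- Paschen series: n_final = 3 (infrared)
- Brackett series: n_final = 4 (infrared)
- Pfund series: n_final = 5 (far infrared)

Since this transition ends at n = 3, it belongs to the Paschen series.

For reference, this 10 → 3 line has photon energy
ΔE = 13.6057 eV × (1/3² - 1/10²) = 1.3756874 eV,
corresponding to wavelength λ = hc/ΔE = 1239.84 eV·nm / 1.3756874 eV = 901.251 nm in the infrared region.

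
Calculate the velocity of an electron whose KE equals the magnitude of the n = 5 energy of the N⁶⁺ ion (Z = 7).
3.063e+06 m/s (or 1.022% of c)

The binding energy at n = 5 for N⁶⁺ is:
E_5 = -13.6057 × 7²/5² = -26.66717 eV
|E_5| = 26.66717 eV

Convert to Joules:
KE = 26.66717 eV × (1.602177 × 10⁻¹⁹ J/eV) = 4.27255e-18 J

Using KE = ½mv²:
v = √(2·KE/m_e)
v = √(2 × 4.27255e-18 J / 9.10938 × 10⁻³¹ kg)
v = 3.063e+06 m/s

This is approximately 1.022% the speed of light.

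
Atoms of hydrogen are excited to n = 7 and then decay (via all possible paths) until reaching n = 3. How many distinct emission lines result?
10

The electron can occupy levels n = 3, 4, ..., 7 during de-excitation — that is m = 7 - 3 + 1 = 5 distinct levels.

The number of distinct spectral lines equals the number of ways to choose 2 of these m levels (each pair gives one possible emission transition):

Number of lines = m(m-1)/2 = 5×4/2 = 10

These correspond to all possible transitions between the 5 levels:
7 → 6, 7 → 5, 7 → 4, 7 → 3, 6 → 5, 6 → 4, 6 → 3, 5 → 4...

Each transition produces a photon with a unique energy (and thus wavelength). This count does not depend on Z.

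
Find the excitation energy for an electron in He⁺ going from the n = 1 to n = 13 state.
54.101 eV

The energy levels of a hydrogen-like atom are E_n = -13.6057 Z² eV / n².

Energy at n = 1: E_1 = -13.6057 × 2² / 1² = -54.422800 eV
Energy at n = 13: E_13 = -13.6057 × 2² / 13² = -0.322028 eV

The excitation energy is the difference:
ΔE = E_13 - E_1
ΔE = -0.322028 - (-54.422800)
ΔE = 54.101 eV

Since this is positive, energy must be absorbed (photon absorption).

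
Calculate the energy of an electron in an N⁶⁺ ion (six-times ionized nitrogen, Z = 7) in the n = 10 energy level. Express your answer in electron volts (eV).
-6.667 eV

The energy levels of a hydrogen-like atom are given by:
E_n = -13.6057 Z² / n² eV  (with Z = 7 for N⁶⁺)

For n = 10:
E_10 = -13.6057 × 7² / 10²
E_10 = -13.6057 × 49 / 100
E_10 = -6.667 eV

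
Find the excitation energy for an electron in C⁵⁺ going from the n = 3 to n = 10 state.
49.52475 eV

The energy levels of a hydrogen-like atom are E_n = -13.6057 Z² eV / n².

Energy at n = 3: E_3 = -13.6057 × 6² / 3² = -54.42280000 eV
Energy at n = 10: E_10 = -13.6057 × 6² / 10² = -4.89805200 eV

The excitation energy is the difference:
ΔE = E_10 - E_3
ΔE = -4.89805200 - (-54.42280000)
ΔE = 49.52475 eV

Since this is positive, energy must be absorbed (photon absorption).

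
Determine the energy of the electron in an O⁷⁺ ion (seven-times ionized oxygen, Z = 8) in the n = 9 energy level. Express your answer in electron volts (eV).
-10.75 eV

The energy levels of a hydrogen-like atom are given by:
E_n = -13.6057 Z² / n² eV  (with Z = 8 for O⁷⁺)

For n = 9:
E_9 = -13.6057 × 8² / 9²
E_9 = -13.6057 × 64 / 81
E_9 = -10.75 eV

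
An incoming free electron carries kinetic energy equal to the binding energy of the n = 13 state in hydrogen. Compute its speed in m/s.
1.6828e+05 m/s (or 0.056134% of c)

The binding energy at n = 13 for hydrogen is:
E_13 = -13.6057/13² = -0.080507101 eV
|E_13| = 0.080507101 eV

Convert to Joules:
KE = 0.080507101 eV × (1.602177 × 10⁻¹⁹ J/eV) = 1.289866e-20 J

Using KE = ½mv²:
v = √(2·KE/m_e)
v = √(2 × 1.289866e-20 J / 9.10938 × 10⁻³¹ kg)
v = 1.6828e+05 m/s

This is approximately 0.056134% the speed of light.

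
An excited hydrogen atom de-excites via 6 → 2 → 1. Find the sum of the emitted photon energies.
13.22776 eV

The energy levels of hydrogen are E_n = -13.6057 / n² eV.

First transition (6 → 2):
ΔE₁ = |E_2 - E_6|
ΔE₁ = |-3.40142500000 - (-0.37793611111)| = 3.02348889 eV

Second transition (2 → 1):
ΔE₂ = |E_1 - E_2|
ΔE₂ = |-13.60570000000 - (-3.40142500000)| = 10.20427500 eV

Total energy released:
E_total = ΔE₁ + ΔE₂ = 3.02348889 + 10.20427500 = 13.22776 eV

Note: This equals the direct transition 6 → 1: 13.22776 eV ✓
Energy is conserved regardless of the path taken.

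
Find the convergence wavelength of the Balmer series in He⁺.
91.12651 nm

The series limit corresponds to the transition from n = ∞ to n = 2.
This is the highest energy (shortest wavelength) transition in the Balmer series.

E_∞ = 0 eV
E_2 = -13.6057 × 2² / 2² = -13.6057000 eV

Energy at series limit:
ΔE = E_∞ - E_2 = 0 - (-13.6057000) = 13.6057000 eV
λ = hc/E = 1239.84 eV·nm / 13.6057000 eV = 91.12651 nm

This energy equals the ionization energy from the n = 2 state of He⁺.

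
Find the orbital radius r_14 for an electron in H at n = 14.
10.3719 nm (or 103.7187 Å)

The Bohr radius formula is:
r_n = n² a₀ / Z

where a₀ = 0.0529177 nm is the Bohr radius.

For H (Z = 1) at n = 14:
r_14 = 14² × 0.0529177 nm / 1
r_14 = 196 × 0.0529177 nm / 1
r_14 = 10.37187 nm / 1
r_14 = 10.3719 nm

The electron orbits at approximately 10.3719 nm from the nucleus.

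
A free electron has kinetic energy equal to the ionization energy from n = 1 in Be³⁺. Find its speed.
8.751e+06 m/s (or 2.918943% of c)

The binding energy at n = 1 for Be³⁺ is:
E_1 = -13.6057 × 4²/1² = -217.69120000 eV
|E_1| = 217.69120000 eV

Convert to Joules:
KE = 217.69120000 eV × (1.602177 × 10⁻¹⁹ J/eV) = 3.48780e-17 J

Using KE = ½mv²:
v = √(2·KE/m_e)
v = √(2 × 3.48780e-17 J / 9.10938 × 10⁻³¹ kg)
v = 8.751e+06 m/s

This is approximately 2.918943% the speed of light.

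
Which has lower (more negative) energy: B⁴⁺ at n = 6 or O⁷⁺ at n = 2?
O⁷⁺ at n = 2 (E = -217.69120 eV)

Using E_n = -13.6057 Z² / n² eV:

B⁴⁺ (Z = 5) at n = 6:
E = -13.6057 × 5² / 6² = -13.6057 × 25 / 36 = -9.44840278 eV

O⁷⁺ (Z = 8) at n = 2:
E = -13.6057 × 8² / 2² = -13.6057 × 64 / 4 = -217.69120000 eV

Since -217.69120000 eV < -9.44840278 eV,
O⁷⁺ at n = 2 is more tightly bound (requires more energy to ionize).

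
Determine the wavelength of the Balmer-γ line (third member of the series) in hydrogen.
433.94 nm

The lines of a series are numbered from the longest wavelength (smallest ΔE) outward; the third line is the transition from n = n_f + 3 to n_f.
The Balmer series has all transitions ending at n_f = 2.

For H, the third line (γ-line) is the jump from n = 5 to n = 2:
E_5 = -13.6057 / 5² = -0.544228 eV
E_2 = -13.6057 / 2² = -3.401425 eV
ΔE = E_5 - E_2 = 2.857197 eV

λ = hc/E = 1239.84 eV·nm / 2.857197 eV
λ = 433.94 nm

This is the γ-line of the Balmer series in H.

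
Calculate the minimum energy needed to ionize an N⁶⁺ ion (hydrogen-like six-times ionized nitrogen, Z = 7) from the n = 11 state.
5.5097 eV

The ionization energy is the energy needed to remove the electron completely (n → ∞).

For a hydrogen-like ion with Z = 7, E_n = -13.6057 Z² / n² eV.

At n = 11: E_11 = -13.6057 × 7² / 11² = -5.5097463 eV
At n = ∞: E_∞ = 0 eV

Ionization energy = E_∞ - E_11 = 0 - (-5.5097463) = 5.5097463 eV
Ionization energy ≈ 5.5097 eV

This is also called the binding energy of the electron in state n = 11.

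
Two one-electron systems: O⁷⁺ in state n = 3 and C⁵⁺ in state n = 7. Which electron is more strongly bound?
O⁷⁺ at n = 3 (E = -96.7516 eV)

Using E_n = -13.6057 Z² / n² eV:

O⁷⁺ (Z = 8) at n = 3:
E = -13.6057 × 8² / 3² = -13.6057 × 64 / 9 = -96.7516444 eV

C⁵⁺ (Z = 6) at n = 7:
E = -13.6057 × 6² / 7² = -13.6057 × 36 / 49 = -9.9960245 eV

Since -96.7516444 eV < -9.9960245 eV,
O⁷⁺ at n = 3 is more tightly bound (requires more energy to ionize).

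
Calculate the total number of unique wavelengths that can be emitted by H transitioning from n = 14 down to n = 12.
3

The electron can occupy levels n = 12, 13, ..., 14 during de-excitation — that is m = 14 - 12 + 1 = 3 distinct levels.

The number of distinct spectral lines equals the number of ways to choose 2 of these m levels (each pair gives one possible emission transition):

Number of lines = m(m-1)/2 = 3×2/2 = 3

These correspond to all possible transitions between the 3 levels:
14 → 13, 14 → 12, 13 → 12

Each transition produces a photon with a unique energy (and thus wavelength). This count does not depend on Z.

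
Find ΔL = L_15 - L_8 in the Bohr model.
7.382e-34 J·s (or 7ℏ)

In the Bohr model, L_n = nℏ where ℏ = 1.05457e-34 J·s.

L_15 = 15ℏ = 1.58186e-33 J·s
L_8 = 8ℏ = 8.43656e-34 J·s

ΔL = L_15 - L_8 = (15 - 8)ℏ = 7ℏ
ΔL = 7 × 1.05457e-34 J·s = 7.382e-34 J·s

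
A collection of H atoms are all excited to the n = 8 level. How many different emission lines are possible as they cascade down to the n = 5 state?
6

The electron can occupy levels n = 5, 6, ..., 8 during de-excitation — that is m = 8 - 5 + 1 = 4 distinct levels.

The number of distinct spectral lines equals the number of ways to choose 2 of these m levels (each pair gives one possible emission transition):

Number of lines = m(m-1)/2 = 4×3/2 = 6

These correspond to all possible transitions between the 4 levels:
8 → 7, 8 → 6, 8 → 5, 7 → 6, 7 → 5, 6 → 5

Each transition produces a photon with a unique energy (and thus wavelength). This count does not depend on Z.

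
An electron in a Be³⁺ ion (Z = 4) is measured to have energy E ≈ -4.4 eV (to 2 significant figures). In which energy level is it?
n = 7

The exact energy levels follow E_n = -13.6057 Z² / n² eV with Z = 4.

The measured value (-4.4 eV) is reported to only 2 significant figures, so we must test candidate n values and see which one matches to that precision.

Candidate energies:
  n = 5:  E = -13.6057 × 4² / 5² = -8.70765 eV
  n = 6:  E = -13.6057 × 4² / 6² = -6.04698 eV
  n = 7:  E = -13.6057 × 4² / 7² = -4.44268 eV  ← matches
  n = 8:  E = -13.6057 × 4² / 8² = -3.40143 eV
  n = 9:  E = -13.6057 × 4² / 9² = -2.68755 eV

Checking against the measurement of -4.4 eV (2 sig figs), only n = 7 agrees:
E_7 = -4.44268 eV, which rounds to -4.4 eV ✓

Therefore n = 7.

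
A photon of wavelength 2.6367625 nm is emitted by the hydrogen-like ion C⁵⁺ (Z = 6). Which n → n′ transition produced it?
n = 5 → n = 1

First, find the photon energy from the wavelength (hc = 1239.84 eV·nm):
E = hc/λ = 1239.84 eV·nm / 2.6367625 nm = 470.21300 eV

The energy levels of C⁵⁺ satisfy E_n = -13.6057 × 6² / n² eV, so an emission n_i → n_f releases
ΔE = 13.6057 × 6² × (1/n_f² − 1/n_i²) eV.

Setting ΔE equal to the photon energy:
1/n_f² − 1/n_i² = 470.21300 / (13.6057 × 6²) = 0.96000002

Since 1/n_i² must be positive, we need 1/n_f² > 0.96000002, i.e. n_f ≤ 1. For each allowed n_f, solve n_i = (1/n_f² − 0.96000002)^(−1/2) and check whether it is a whole number:
  n_f = 1: 1/n_i² = 1.00000000 − 0.96000002 = 0.03999998 → n_i = 5.000  → integer, n_i = 5 ✓

Only n_f = 1 gives an integer upper level, n_i = 5.

The transition is from n = 5 to n = 1 (emission).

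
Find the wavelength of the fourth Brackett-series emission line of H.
1944.03228 nm

The lines of a series are numbered from the longest wavelength (smallest ΔE) outward; the fourth line is the transition from n = n_f + 4 to n_f.
The Brackett series has all transitions ending at n_f = 4.

For H, the fourth line (δ-line) is the jump from n = 8 to n = 4:
E_8 = -13.6057 / 8² = -0.21258906250 eV
E_4 = -13.6057 / 4² = -0.85035625000 eV
ΔE = E_8 - E_4 = 0.63776718750 eV

λ = hc/E = 1239.84 eV·nm / 0.63776718750 eV
λ = 1944.03228 nm

This is the δ-line of the Brackett series in H.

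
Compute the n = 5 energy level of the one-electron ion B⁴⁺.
-13.606 eV

For hydrogen-like ions, the energy levels scale with Z²:
E_n = -13.6057 Z² / n² eV

For B⁴⁺ (Z = 5) at n = 5:
E_5 = -13.6057 × 5² / 5²
E_5 = -13.6057 × 25 / 25
E_5 = -340.1425 / 25
E_5 = -13.606 eV

The energy is 25 times more negative than hydrogen at the same n due to the stronger nuclear charge.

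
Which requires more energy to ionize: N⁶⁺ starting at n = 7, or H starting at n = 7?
N⁶⁺ at n = 7 (E = -13.605700 eV)

Using E_n = -13.6057 Z² / n² eV:

N⁶⁺ (Z = 7) at n = 7:
E = -13.6057 × 7² / 7² = -13.6057 × 49 / 49 = -13.605700000 eV

H (Z = 1) at n = 7:
E = -13.6057 × 1² / 7² = -13.6057 × 1 / 49 = -0.277667347 eV

Since -13.605700000 eV < -0.277667347 eV,
N⁶⁺ at n = 7 is more tightly bound (requires more energy to ionize).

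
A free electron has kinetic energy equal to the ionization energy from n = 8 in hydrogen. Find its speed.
2.73e+05 m/s (or 0.09122% of c)

The binding energy at n = 8 for hydrogen is:
E_8 = -13.6057/8² = -0.2125891 eV
|E_8| = 0.2125891 eV

Convert to Joules:
KE = 0.2125891 eV × (1.602177 × 10⁻¹⁹ J/eV) = 3.4061e-20 J

Using KE = ½mv²:
v = √(2·KE/m_e)
v = √(2 × 3.4061e-20 J / 9.10938 × 10⁻³¹ kg)
v = 2.73e+05 m/s

This is approximately 0.09122% the speed of light.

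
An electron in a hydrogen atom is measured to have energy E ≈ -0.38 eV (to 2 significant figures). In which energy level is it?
n = 6

The exact energy levels follow E_n = -13.6057 eV / n².

The measured value (-0.38 eV) is reported to only 2 significant figures, so we must test candidate n values and see which one matches to that precision.

Candidate energies:
  n = 4:  E = -13.6057/4² = -0.85036 eV
  n = 5:  E = -13.6057/5² = -0.54423 eV
  n = 6:  E = -13.6057/6² = -0.37794 eV  ← matches
  n = 7:  E = -13.6057/7² = -0.27767 eV
  n = 8:  E = -13.6057/8² = -0.21259 eV

Checking against the measurement of -0.38 eV (2 sig figs), only n = 6 agrees:
E_6 = -0.37794 eV, which rounds to -0.38 eV ✓

Therefore n = 6.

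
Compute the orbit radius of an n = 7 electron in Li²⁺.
0.8643 nm (or 8.6432 Å)

The Bohr radius formula is:
r_n = n² a₀ / Z

where a₀ = 0.0529177 nm is the Bohr radius.

For Li²⁺ (Z = 3) at n = 7:
r_7 = 7² × 0.0529177 nm / 3
r_7 = 49 × 0.0529177 nm / 3
r_7 = 2.59297 nm / 3
r_7 = 0.8643 nm

The electron orbits at approximately 0.8643 nm from the nucleus.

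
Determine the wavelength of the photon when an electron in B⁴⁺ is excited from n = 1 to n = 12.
3.67 nm

First, find the transition energy using E_n = -13.6057 Z² / n² eV:
E_1 = -13.6057 × 5² / 1² = -340.1425 eV
E_12 = -13.6057 × 5² / 12² = -2.3621 eV

Photon energy: |ΔE| = |E_12 - E_1| = 337.7804 eV

Convert to wavelength using E = hc/λ with hc = 1239.84 eV·nm:
λ = hc/E = 1239.84 eV·nm / 337.7804 eV
λ = 3.67 nm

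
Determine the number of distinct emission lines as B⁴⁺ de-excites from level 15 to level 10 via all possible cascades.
15

The electron can occupy levels n = 10, 11, ..., 15 during de-excitation — that is m = 15 - 10 + 1 = 6 distinct levels.

The number of distinct spectral lines equals the number of ways to choose 2 of these m levels (each pair gives one possible emission transition):

Number of lines = m(m-1)/2 = 6×5/2 = 15

These correspond to all possible transitions between the 6 levels:
15 → 14, 15 → 13, 15 → 12, 15 → 11, 15 → 10, 14 → 13, 14 → 12, 14 → 11...

Each transition produces a photon with a unique energy (and thus wavelength). This count does not depend on Z.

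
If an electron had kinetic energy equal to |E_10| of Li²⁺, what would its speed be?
6.5631e+05 m/s (or 0.22% of c)

The binding energy at n = 10 for Li²⁺ is:
E_10 = -13.6057 × 3²/10² = -1.2245130 eV
|E_10| = 1.2245130 eV

Convert to Joules:
KE = 1.2245130 eV × (1.602177 × 10⁻¹⁹ J/eV) = 1.961887e-19 J

Using KE = ½mv²:
v = √(2·KE/m_e)
v = √(2 × 1.961887e-19 J / 9.10938 × 10⁻³¹ kg)
v = 6.5631e+05 m/s

This is approximately 0.22% the speed of light.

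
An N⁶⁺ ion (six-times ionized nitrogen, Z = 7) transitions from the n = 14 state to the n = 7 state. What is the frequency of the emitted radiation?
2.467e+15 Hz

First, find the transition energy:
E_14 = -13.6057 × 7² / 14² = -3.401425 eV
E_7 = -13.6057 × 7² / 7² = -13.605700 eV
|ΔE| = |E_7 - E_14| = 10.204275 eV

Convert to Joules: E = 10.204275 eV × (1.602177 × 10⁻¹⁹ J/eV) = 1.63491e-18 J

Using E = hf:
f = E/h = 1.63491e-18 J / (6.62607 × 10⁻³⁴ J·s)
f = 2.467e+15 Hz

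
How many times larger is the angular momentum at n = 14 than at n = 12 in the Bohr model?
1.16667

In the Bohr model, L_n = nℏ, so the ratio is purely the ratio of quantum numbers:

L_14/L_12 = 14ℏ / 12ℏ = 14/12 = 1.16667

The angular momentum scales linearly with n.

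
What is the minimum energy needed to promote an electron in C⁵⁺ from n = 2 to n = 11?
118.403 eV

The energy levels of a hydrogen-like atom are E_n = -13.6057 Z² eV / n².

Energy at n = 2: E_2 = -13.6057 × 6² / 2² = -122.451300 eV
Energy at n = 11: E_11 = -13.6057 × 6² / 11² = -4.047977 eV

The excitation energy is the difference:
ΔE = E_11 - E_2
ΔE = -4.047977 - (-122.451300)
ΔE = 118.403 eV

Since this is positive, energy must be absorbed (photon absorption).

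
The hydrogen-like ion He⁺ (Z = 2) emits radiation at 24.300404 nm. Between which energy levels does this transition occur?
n = 4 → n = 1

First, find the photon energy from the wavelength (hc = 1239.84 eV·nm):
E = hc/λ = 1239.84 eV·nm / 24.300404 nm = 51.021374 eV

The energy levels of He⁺ satisfy E_n = -13.6057 × 2² / n² eV, so an emission n_i → n_f releases
ΔE = 13.6057 × 2² × (1/n_f² − 1/n_i²) eV.

Setting ΔE equal to the photon energy:
1/n_f² − 1/n_i² = 51.021374 / (13.6057 × 2²) = 0.93749998

Since 1/n_i² must be positive, we need 1/n_f² > 0.93749998, i.e. n_f ≤ 1. For each allowed n_f, solve n_i = (1/n_f² − 0.93749998)^(−1/2) and check whether it is a whole number:
  n_f = 1: 1/n_i² = 1.00000000 − 0.93749998 = 0.06250002 → n_i = 4.000  → integer, n_i = 4 ✓

Only n_f = 1 gives an integer upper level, n_i = 4.

The transition is from n = 4 to n = 1 (emission).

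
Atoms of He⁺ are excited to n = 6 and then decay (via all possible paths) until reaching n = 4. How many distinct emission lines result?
3

The electron can occupy levels n = 4, 5, ..., 6 during de-excitation — that is m = 6 - 4 + 1 = 3 distinct levels.

The number of distinct spectral lines equals the number of ways to choose 2 of these m levels (each pair gives one possible emission transition):

Number of lines = m(m-1)/2 = 3×2/2 = 3

These correspond to all possible transitions between the 3 levels:
6 → 5, 6 → 4, 5 → 4

Each transition produces a photon with a unique energy (and thus wavelength). This count does not depend on Z.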